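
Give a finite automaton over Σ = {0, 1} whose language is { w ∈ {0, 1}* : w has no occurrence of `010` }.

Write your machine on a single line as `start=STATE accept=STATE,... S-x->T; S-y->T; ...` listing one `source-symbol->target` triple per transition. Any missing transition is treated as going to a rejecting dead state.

start=A; accept=A,B,C; A-0->B; A-1->A; B-0->B; B-1->C; C-0->D; C-1->A; D-0->D; D-1->D

Track partial matches of the forbidden pattern `010`. State D is a dead state reached once `010` has occurred; every other state accepts. A means no part of `010` is currently matched.
With 4 states:
       0  1 
>* A   B  A 
 * B   B  C 
 * C   D  A 
   D   D  D 
(> = start, * = accepting)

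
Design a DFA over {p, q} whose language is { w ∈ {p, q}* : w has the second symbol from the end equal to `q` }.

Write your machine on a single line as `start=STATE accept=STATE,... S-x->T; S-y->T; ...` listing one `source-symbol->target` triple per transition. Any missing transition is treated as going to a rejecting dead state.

A DFA must remember the last 2 symbols (since which symbol is second-to-last isn't known until the input ends). Use one state per possible window of the last ≤2 symbols; accept from those whose window starts with `q`.
A 7-state machine:
        p   q  
>  s0   s1  s2 
   s1   s3  s4 
   s2   s5  s6 
   s3   s3  s4 
   s4   s5  s6 
 * s5   s3  s4 
 * s6   s5  s6 
(> = start, * = accepting)

start=s0; accept=s5,s6; s0-p->s1; s0-q->s2; s1-p->s3; s1-q->s4; s2-p->s5; s2-q->s6; s3-p->s3; s3-q->s4; s4-p->s5; s4-q->s6; s5-p->s3; s5-q->s4; s6-p->s5; s6-q->s6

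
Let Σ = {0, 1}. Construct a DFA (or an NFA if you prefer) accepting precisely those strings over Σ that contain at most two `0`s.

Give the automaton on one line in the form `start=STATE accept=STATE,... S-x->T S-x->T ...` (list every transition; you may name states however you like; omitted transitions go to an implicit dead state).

start=S0 accept=S0,S1,S2 S0-0->S1 S0-1->S0 S1-0->S2 S1-1->S1 S2-0->S3 S2-1->S2 S3-0->S3 S3-1->S3

Count `0`s, saturating at 3: states S0 through S2 mean 0 through 2 `0`s seen; S3 means more than 2. Each `0` increments (capped at S3); other symbols loop. Accept from {S0, S1, S2}.
        0   1  
>* S0   S1  S0 
 * S1   S2  S1 
 * S2   S3  S2 
   S3   S3  S3 
(> = start, * = accepting)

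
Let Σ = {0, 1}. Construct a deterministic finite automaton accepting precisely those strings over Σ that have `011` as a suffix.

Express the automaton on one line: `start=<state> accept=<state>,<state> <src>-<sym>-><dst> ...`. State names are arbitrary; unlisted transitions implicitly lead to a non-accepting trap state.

Remember how much of `011` the current input suffix matches. State S0 means no match yet; S1 means the last symbol is `0`; S2 means the last 2 symbols are `01`; S3 means the last 3 symbols are `011`. Only S3 accepts. On a mismatch, fall back to the longest proper suffix that is still a prefix of `011`.
        0   1  
>  S0   S1  S0 
   S1   S1  S2 
   S2   S1  S3 
 * S3   S1  S0 
(> = start, * = accepting)

start=S0 accept=S3 S0-0->S1 S0-1->S0 S1-0->S1 S1-1->S2 S2-0->S1 S2-1->S3 S3-0->S1 S3-1->S0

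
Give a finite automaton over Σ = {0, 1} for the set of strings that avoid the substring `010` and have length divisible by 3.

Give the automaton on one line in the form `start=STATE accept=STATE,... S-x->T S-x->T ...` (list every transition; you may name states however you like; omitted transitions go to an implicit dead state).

Handle the two conditions separately and then intersect. The first has 4 states tracking partial matches of the forbidden pattern `010`; the second has 3 states tracking the input length modulo 3. A product state is a pair (one from each), accepting exactly when both do.
With 12 states:
          0    1  
>* S0     S1   S2 
   S1     S3   S4 
   S2     S3   S5 
   S3     S6   S7 
   S4     S8   S0 
   S5     S6   S0 
 * S6     S1   S9 
 * S7    S10   S2 
   S8    S10  S10 
   S9    S11   S5 
   S10   S11  S11 
   S11    S8   S8 
(> = start, * = accepting)

start=S0 accept=S0,S6,S7 S0-0->S1 S0-1->S2 S1-0->S3 S1-1->S4 S2-0->S3 S2-1->S5 S3-0->S6 S3-1->S7 S4-0->S8 S4-1->S0 S5-0->S6 S5-1->S0 S6-0->S1 S6-1->S9 S7-0->S10 S7-1->S2 S8-0->S10 S8-1->S10 S9-0->S11 S9-1->S5 S10-0->S11 S10-1->S11 S11-0->S8 S11-1->S8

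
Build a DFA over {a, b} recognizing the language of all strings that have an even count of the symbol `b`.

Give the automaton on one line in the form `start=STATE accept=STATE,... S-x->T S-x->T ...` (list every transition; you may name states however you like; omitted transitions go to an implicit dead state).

The only thing that matters is how many `b`s have appeared, reduced mod 2. Use one state per residue: s0 for 0, …, s1 for 1. Reading `b` moves to the next residue; anything else stays put. s0 is accepting.
A 2-state machine:
        a   b  
>* s0   s0  s1 
   s1   s1  s0 
(> = start, * = accepting)

start=s0 accept=s0 s0-a->s0 s0-b->s1 s1-a->s1 s1-b->s0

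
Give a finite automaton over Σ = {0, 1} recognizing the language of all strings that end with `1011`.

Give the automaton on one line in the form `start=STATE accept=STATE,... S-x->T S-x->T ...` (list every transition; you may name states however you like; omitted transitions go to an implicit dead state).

start=s0 accept=s4 s0-0->s0 s0-1->s1 s1-0->s2 s1-1->s1 s2-0->s0 s2-1->s3 s3-0->s2 s3-1->s4 s4-0->s2 s4-1->s1

Remember how much of `1011` the current input suffix matches. State s0 means no match yet; s1 means the last symbol is `1`; s2 means the last 2 symbols are `10`; s3 means the last 3 symbols are `101`; s4 means the last 4 symbols are `1011`. Only s4 accepts. On a mismatch, fall back to the longest proper suffix that is still a prefix of `1011`.
5 states suffice.
        0   1  
>  s0   s0  s1 
   s1   s2  s1 
   s2   s0  s3 
   s3   s2  s4 
 * s4   s2  s1 
(> = start, * = accepting)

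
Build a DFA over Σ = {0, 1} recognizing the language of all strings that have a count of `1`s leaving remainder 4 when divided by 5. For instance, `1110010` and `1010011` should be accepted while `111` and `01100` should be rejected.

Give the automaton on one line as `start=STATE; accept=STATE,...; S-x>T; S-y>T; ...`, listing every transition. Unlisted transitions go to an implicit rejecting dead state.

The only thing that matters is how many `1`s have appeared, reduced mod 5. Use one state per residue: S0 for 0, …, S4 for 4. Reading `1` moves to the next residue; anything else stays put. S4 is accepting.
A 5-state machine:
        0   1  
>  S0   S0  S1 
   S1   S1  S2 
   S2   S2  S3 
   S3   S3  S4 
 * S4   S4  S0 
(> = start, * = accepting)

start=S0; accept=S4; S0-0>S0; S0-1>S1; S1-0>S1; S1-1>S2; S2-0>S2; S2-1>S3; S3-0>S3; S3-1>S4; S4-0>S4; S4-1>S0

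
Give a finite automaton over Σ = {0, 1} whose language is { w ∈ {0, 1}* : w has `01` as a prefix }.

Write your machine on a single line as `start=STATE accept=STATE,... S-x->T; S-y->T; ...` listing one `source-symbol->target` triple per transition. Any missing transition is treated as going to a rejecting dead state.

Walk along `01` while the input agrees: from q0 take `0` to q1, and so on. Any deviation drops to the rejecting sink q3. Once q2 is reached the prefix is confirmed and every continuation is accepted.
A 4-state machine:
        0   1  
>  q0   q1  q3 
   q1   q3  q2 
 * q2   q2  q2 
   q3   q3  q3 
(> = start, * = accepting)

start=q0; accept=q2; q0-0->q1; q0-1->q3; q1-0->q3; q1-1->q2; q2-0->q2; q2-1->q2; q3-0->q3; q3-1->q3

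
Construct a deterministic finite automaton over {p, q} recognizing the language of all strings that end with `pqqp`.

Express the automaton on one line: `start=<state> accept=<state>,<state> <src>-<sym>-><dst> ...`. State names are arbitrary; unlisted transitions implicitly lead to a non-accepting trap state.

Let each state record the length of the longest suffix of the input read so far that is also a prefix of `pqqp`. s1 means the last symbol is `p`; s2 means the last 2 symbols are `pq`; s3 means the last 3 symbols are `pqq`; s4 means the last 4 symbols are `pqqp`. Accept only at s4, where the string currently ends in `pqqp`.
A 5-state machine:
        p   q  
>  s0   s1  s0 
   s1   s1  s2 
   s2   s1  s3 
   s3   s4  s0 
 * s4   s1  s2 
(> = start, * = accepting)

start=s0 accept=s4 s0-p->s1 s0-q->s0 s1-p->s1 s1-q->s2 s2-p->s1 s2-q->s3 s3-p->s4 s3-q->s0 s4-p->s1 s4-q->s2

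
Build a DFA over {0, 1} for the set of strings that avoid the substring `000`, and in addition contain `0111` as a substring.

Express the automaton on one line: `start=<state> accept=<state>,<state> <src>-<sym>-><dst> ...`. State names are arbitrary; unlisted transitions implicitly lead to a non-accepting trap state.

start=s0 accept=s6,s7,s8 s0-0->s1 s0-1->s0 s1-0->s2 s1-1->s3 s2-0->s4 s2-1->s3 s3-0->s1 s3-1->s5 s4-0->s4 s4-1->s4 s5-0->s1 s5-1->s6 s6-0->s7 s6-1->s6 s7-0->s8 s7-1->s6 s8-0->s4 s8-1->s6

Run two small machines in parallel and take their product. One (4 states) tracks partial matches of the forbidden pattern `000`; the other (5 states) tracks whether and how much of `0111` has been seen. Each combined state is a pair, one component from each; accept when both components accept. Minimizing collapses redundant product states.
A 9-state machine:
        0   1  
>  s0   s1  s0 
   s1   s2  s3 
   s2   s4  s3 
   s3   s1  s5 
   s4   s4  s4 
   s5   s1  s6 
 * s6   s7  s6 
 * s7   s8  s6 
 * s8   s4  s6 
(> = start, * = accepting)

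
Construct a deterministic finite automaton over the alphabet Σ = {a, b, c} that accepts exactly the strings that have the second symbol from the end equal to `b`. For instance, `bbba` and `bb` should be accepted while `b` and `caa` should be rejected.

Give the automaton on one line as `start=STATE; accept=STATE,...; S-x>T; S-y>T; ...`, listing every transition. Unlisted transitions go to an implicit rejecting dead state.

start=q0; accept=q7,q8,q9; q0-a>q1; q0-b>q2; q0-c>q3; q1-a>q4; q1-b>q5; q1-c>q6; q2-a>q7; q2-b>q8; q2-c>q9; q3-a>q10; q3-b>q11; q3-c>q12; q4-a>q4; q4-b>q5; q4-c>q6; q5-a>q7; q5-b>q8; q5-c>q9; q6-a>q10; q6-b>q11; q6-c>q12; q7-a>q4; q7-b>q5; q7-c>q6; q8-a>q7; q8-b>q8; q8-c>q9; q9-a>q10; q9-b>q11; q9-c>q12; q10-a>q4; q10-b>q5; q10-c>q6; q11-a>q7; q11-b>q8; q11-c>q9; q12-a>q10; q12-b>q11; q12-c>q12

Because acceptance depends on a position counted from the end, the machine has to buffer the most recent 2 symbols. Make each state the string of the last up-to-2 symbols read; on input `x` shift the window left and append `x`. Accept when the buffered window has length 2 and begins with `b`.
13 states suffice.
          a    b    c  
>  q0     q1   q2   q3 
   q1     q4   q5   q6 
   q2     q7   q8   q9 
   q3    q10  q11  q12 
   q4     q4   q5   q6 
   q5     q7   q8   q9 
   q6    q10  q11  q12 
 * q7     q4   q5   q6 
 * q8     q7   q8   q9 
 * q9    q10  q11  q12 
   q10    q4   q5   q6 
   q11    q7   q8   q9 
   q12   q10  q11  q12 
(> = start, * = accepting)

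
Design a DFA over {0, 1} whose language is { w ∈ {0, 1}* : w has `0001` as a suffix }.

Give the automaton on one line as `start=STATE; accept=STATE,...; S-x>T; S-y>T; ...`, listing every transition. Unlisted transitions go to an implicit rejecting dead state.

Remember how much of `0001` the current input suffix matches. State S0 means no match yet; S1 means the last symbol is `0`; S2 means the last 2 symbols are `00`; S3 means the last 3 symbols are `000`; S4 means the last 4 symbols are `0001`. Only S4 accepts. On a mismatch, fall back to the longest proper suffix that is still a prefix of `0001`.
A 5-state machine:
        0   1  
>  S0   S1  S0 
   S1   S2  S0 
   S2   S3  S0 
   S3   S3  S4 
 * S4   S1  S0 
(> = start, * = accepting)

start=S0; accept=S4; S0-0>S1; S0-1>S0; S1-0>S2; S1-1>S0; S2-0>S3; S2-1>S0; S3-0>S3; S3-1>S4; S4-0>S1; S4-1>S0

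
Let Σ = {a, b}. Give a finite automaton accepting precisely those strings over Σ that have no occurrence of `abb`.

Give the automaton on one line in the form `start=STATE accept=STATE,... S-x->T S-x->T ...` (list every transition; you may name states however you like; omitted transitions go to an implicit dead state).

Track partial matches of the forbidden pattern `abb`. State q3 is a dead state reached once `abb` has occurred; every other state accepts. q0 means no part of `abb` is currently matched.
With 4 states:
        a   b  
>* q0   q1  q0 
 * q1   q1  q2 
 * q2   q1  q3 
   q3   q3  q3 
(> = start, * = accepting)

start=q0 accept=q0,q1,q2 q0-a->q1 q0-b->q0 q1-a->q1 q1-b->q2 q2-a->q1 q2-b->q3 q3-a->q3 q3-b->q3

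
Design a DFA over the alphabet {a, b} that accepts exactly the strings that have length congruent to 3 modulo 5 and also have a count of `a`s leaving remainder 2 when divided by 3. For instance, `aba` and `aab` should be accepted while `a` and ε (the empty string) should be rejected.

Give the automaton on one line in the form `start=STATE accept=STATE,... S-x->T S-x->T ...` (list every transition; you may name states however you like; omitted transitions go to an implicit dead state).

start=s0 accept=s7 s0-a->s1 s0-b->s2 s1-a->s3 s1-b->s4 s2-a->s4 s2-b->s5 s3-a->s6 s3-b->s7 s4-a->s7 s4-b->s8 s5-a->s8 s5-b->s6 s6-a->s9 s6-b->s10 s7-a->s10 s7-b->s11 s8-a->s11 s8-b->s9 s9-a->s12 s9-b->s13 s10-a->s13 s10-b->s0 s11-a->s0 s11-b->s12 s12-a->s2 s12-b->s14 s13-a->s14 s13-b->s1 s14-a->s5 s14-b->s3

Run two small machines in parallel and take their product. One (5 states) tracks the input length modulo 5; the other (3 states) tracks the count of `a`s modulo 3. Each combined state is a pair, one component from each; accept when both components accept.
15 states suffice.
          a    b  
>  s0     s1   s2 
   s1     s3   s4 
   s2     s4   s5 
   s3     s6   s7 
   s4     s7   s8 
   s5     s8   s6 
   s6     s9  s10 
 * s7    s10  s11 
   s8    s11   s9 
   s9    s12  s13 
   s10   s13   s0 
   s11    s0  s12 
   s12    s2  s14 
   s13   s14   s1 
   s14    s5   s3 
(> = start, * = accepting)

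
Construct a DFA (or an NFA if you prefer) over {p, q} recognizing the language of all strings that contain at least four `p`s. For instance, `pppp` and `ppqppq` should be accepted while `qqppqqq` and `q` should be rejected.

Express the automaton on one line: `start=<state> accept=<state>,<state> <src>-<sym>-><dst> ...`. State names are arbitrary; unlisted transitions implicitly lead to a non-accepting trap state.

start=s0 accept=s4,s5 s0-p->s1 s0-q->s0 s1-p->s2 s1-q->s1 s2-p->s3 s2-q->s2 s3-p->s4 s3-q->s3 s4-p->s5 s4-q->s4 s5-p->s5 s5-q->s5

Only the number of `p`s matters, and only up to 5. Make a chain s0 → s1 → s2 → s3 → s4 → s5 advanced by each `p` (with s5 absorbing); every other symbol self-loops. The accepting set is {s4, s5}.
        p   q  
>  s0   s1  s0 
   s1   s2  s1 
   s2   s3  s2 
   s3   s4  s3 
 * s4   s5  s4 
 * s5   s5  s5 
(> = start, * = accepting)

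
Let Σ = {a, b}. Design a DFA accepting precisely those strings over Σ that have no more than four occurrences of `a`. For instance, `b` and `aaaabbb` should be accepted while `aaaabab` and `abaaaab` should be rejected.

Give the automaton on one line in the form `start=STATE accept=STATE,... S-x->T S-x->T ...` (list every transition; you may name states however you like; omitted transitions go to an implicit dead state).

Count `a`s, saturating at 5: states s0 through s4 mean 0 through 4 `a`s seen; s5 means more than 4. Each `a` increments (capped at s5); other symbols loop. Accept from {s0, s1, s2, s3, s4}.
        a   b  
>* s0   s1  s0 
 * s1   s2  s1 
 * s2   s3  s2 
 * s3   s4  s3 
 * s4   s5  s4 
   s5   s5  s5 
(> = start, * = accepting)

start=s0 accept=s0,s1,s2,s3,s4 s0-a->s1 s0-b->s0 s1-a->s2 s1-b->s1 s2-a->s3 s2-b->s2 s3-a->s4 s3-b->s3 s4-a->s5 s4-b->s4 s5-a->s5 s5-b->s5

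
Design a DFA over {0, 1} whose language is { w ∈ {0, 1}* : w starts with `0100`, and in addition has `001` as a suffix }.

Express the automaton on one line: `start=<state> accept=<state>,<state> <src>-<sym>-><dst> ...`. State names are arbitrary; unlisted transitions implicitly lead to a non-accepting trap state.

start=q0 accept=q9 q0-0->q1 q0-1->q2 q1-0->q3 q1-1->q4 q2-0->q5 q2-1->q2 q3-0->q3 q3-1->q6 q4-0->q7 q4-1->q2 q5-0->q3 q5-1->q2 q6-0->q5 q6-1->q2 q7-0->q8 q7-1->q2 q8-0->q8 q8-1->q9 q9-0->q10 q9-1->q11 q10-0->q8 q10-1->q11 q11-0->q10 q11-1->q11

Build one automaton per condition and run them in lockstep. The first has 6 states tracking whether the input so far still matches the prefix `0100`; the second has 4 states tracking how much of the suffix `001` has currently been matched. A product state is a pair (one from each), accepting exactly when both do.
With 12 states:
          0    1  
>  q0     q1   q2 
   q1     q3   q4 
   q2     q5   q2 
   q3     q3   q6 
   q4     q7   q2 
   q5     q3   q2 
   q6     q5   q2 
   q7     q8   q2 
   q8     q8   q9 
 * q9    q10  q11 
   q10    q8  q11 
   q11   q10  q11 
(> = start, * = accepting)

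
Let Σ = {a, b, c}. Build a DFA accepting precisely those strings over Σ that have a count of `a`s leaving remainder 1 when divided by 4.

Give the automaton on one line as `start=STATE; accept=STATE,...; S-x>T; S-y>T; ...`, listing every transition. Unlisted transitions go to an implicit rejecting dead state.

start=q0; accept=q1; q0-a>q1; q0-b>q0; q0-c>q0; q1-a>q2; q1-b>q1; q1-c>q1; q2-a>q3; q2-b>q2; q2-c>q2; q3-a>q0; q3-b>q3; q3-c>q3

Keep the running count of `a`s modulo 4: each `a` advances along the cycle q0 → q1 → q2 → q3 → q0 while other symbols loop. Accept at q1.
        a   b   c  
>  q0   q1  q0  q0 
 * q1   q2  q1  q1 
   q2   q3  q2  q2 
   q3   q0  q3  q3 
(> = start, * = accepting)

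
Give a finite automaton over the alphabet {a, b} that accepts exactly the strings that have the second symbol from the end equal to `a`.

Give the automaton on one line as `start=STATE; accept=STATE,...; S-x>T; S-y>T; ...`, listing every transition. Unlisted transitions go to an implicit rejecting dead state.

start=S0; accept=S3,S4; S0-a>S1; S0-b>S2; S1-a>S3; S1-b>S4; S2-a>S5; S2-b>S6; S3-a>S3; S3-b>S4; S4-a>S5; S4-b>S6; S5-a>S3; S5-b>S4; S6-a>S5; S6-b>S6

Because acceptance depends on a position counted from the end, the machine has to buffer the most recent 2 symbols. Make each state the string of the last up-to-2 symbols read; on input `x` shift the window left and append `x`. Accept when the buffered window has length 2 and begins with `a`.
7 states suffice.
        a   b  
>  S0   S1  S2 
   S1   S3  S4 
   S2   S5  S6 
 * S3   S3  S4 
 * S4   S5  S6 
   S5   S3  S4 
   S6   S5  S6 
(> = start, * = accepting)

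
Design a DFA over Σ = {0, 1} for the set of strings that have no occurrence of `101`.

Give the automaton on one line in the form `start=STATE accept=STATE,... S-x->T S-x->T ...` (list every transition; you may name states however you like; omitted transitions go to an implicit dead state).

start=S0 accept=S0,S1,S2 S0-0->S0 S0-1->S1 S1-0->S2 S1-1->S1 S2-0->S0 S2-1->S3 S3-0->S3 S3-1->S3

Track partial matches of the forbidden pattern `101`. State S3 is a dead state reached once `101` has occurred; every other state accepts. S0 means no part of `101` is currently matched.
        0   1  
>* S0   S0  S1 
 * S1   S2  S1 
 * S2   S0  S3 
   S3   S3  S3 
(> = start, * = accepting)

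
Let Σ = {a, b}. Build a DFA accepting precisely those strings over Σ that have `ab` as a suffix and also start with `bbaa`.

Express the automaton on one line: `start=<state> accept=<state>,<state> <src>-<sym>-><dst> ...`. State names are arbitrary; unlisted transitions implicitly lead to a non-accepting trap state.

Handle the two conditions separately and then intersect. The first has 3 states tracking how much of the suffix `ab` has currently been matched; the second has 6 states tracking whether the input so far still matches the prefix `bbaa`. A product state is a pair (one from each), accepting exactly when both do. Minimizing collapses redundant product states.
8 states suffice.
        a   b  
>  q0   q1  q2 
   q1   q1  q1 
   q2   q1  q3 
   q3   q4  q1 
   q4   q5  q1 
   q5   q5  q6 
 * q6   q5  q7 
   q7   q5  q7 
(> = start, * = accepting)

start=q0 accept=q6 q0-a->q1 q0-b->q2 q1-a->q1 q1-b->q1 q2-a->q1 q2-b->q3 q3-a->q4 q3-b->q1 q4-a->q5 q4-b->q1 q5-a->q5 q5-b->q6 q6-a->q5 q6-b->q7 q7-a->q5 q7-b->q7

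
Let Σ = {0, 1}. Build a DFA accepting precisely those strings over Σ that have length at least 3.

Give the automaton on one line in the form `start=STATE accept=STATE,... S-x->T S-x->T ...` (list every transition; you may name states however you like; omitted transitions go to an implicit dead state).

Count input length up to 4: every symbol moves from q0 toward q4, which means 'more than 3' and absorbs. Accept from {q3, q4}.
5 states suffice.
        0   1  
>  q0   q1  q1 
   q1   q2  q2 
   q2   q3  q3 
 * q3   q4  q4 
 * q4   q4  q4 
(> = start, * = accepting)

start=q0 accept=q3,q4 q0-0->q1 q0-1->q1 q1-0->q2 q1-1->q2 q2-0->q3 q2-1->q3 q3-0->q4 q3-1->q4 q4-0->q4 q4-1->q4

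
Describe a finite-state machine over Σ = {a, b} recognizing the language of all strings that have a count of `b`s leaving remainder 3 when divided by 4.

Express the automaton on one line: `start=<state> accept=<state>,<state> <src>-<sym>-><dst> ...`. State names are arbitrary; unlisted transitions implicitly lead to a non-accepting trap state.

Keep the running count of `b`s modulo 4: each `b` advances along the cycle s0 → s1 → s2 → s3 → s0 while other symbols loop. Accept at s3.
4 states suffice.
        a   b  
>  s0   s0  s1 
   s1   s1  s2 
   s2   s2  s3 
 * s3   s3  s0 
(> = start, * = accepting)

start=s0 accept=s3 s0-a->s0 s0-b->s1 s1-a->s1 s1-b->s2 s2-a->s2 s2-b->s3 s3-a->s3 s3-b->s0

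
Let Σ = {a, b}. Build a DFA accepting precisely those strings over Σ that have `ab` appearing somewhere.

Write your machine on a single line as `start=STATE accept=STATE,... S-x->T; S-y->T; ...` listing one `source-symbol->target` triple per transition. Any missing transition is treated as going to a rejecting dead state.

Track how much of `ab` has been matched so far: state q0 is no progress, q2 is the absorbing accept state reached once `ab` has occurred. Intermediate states record partial matches; on a mismatch, fall back to the longest reusable overlap.
With 3 states:
        a   b  
>  q0   q1  q0 
   q1   q1  q2 
 * q2   q2  q2 
(> = start, * = accepting)

start=q0; accept=q2; q0-a->q1; q0-b->q0; q1-a->q1; q1-b->q2; q2-a->q2; q2-b->q2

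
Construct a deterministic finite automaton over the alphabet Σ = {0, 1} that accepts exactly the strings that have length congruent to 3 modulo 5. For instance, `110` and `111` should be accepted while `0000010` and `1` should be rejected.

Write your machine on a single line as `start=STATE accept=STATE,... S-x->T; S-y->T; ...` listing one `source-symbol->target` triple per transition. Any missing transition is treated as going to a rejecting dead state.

Only the length mod 5 matters, so use a 5-cycle: from any state, every input symbol moves to the next state, wrapping q4 back to q0. Mark q3 accepting.
With 5 states:
        0   1  
>  q0   q1  q1 
   q1   q2  q2 
   q2   q3  q3 
 * q3   q4  q4 
   q4   q0  q0 
(> = start, * = accepting)

start=q0; accept=q3; q0-0->q1; q0-1->q1; q1-0->q2; q1-1->q2; q2-0->q3; q2-1->q3; q3-0->q4; q3-1->q4; q4-0->q0; q4-1->q0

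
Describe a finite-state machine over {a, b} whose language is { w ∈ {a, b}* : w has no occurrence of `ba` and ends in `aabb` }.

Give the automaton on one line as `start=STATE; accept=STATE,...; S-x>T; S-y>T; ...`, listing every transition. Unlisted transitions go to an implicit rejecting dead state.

Run two small machines in parallel and take their product. The first has 3 states tracking partial matches of the forbidden pattern `ba`; the second has 5 states tracking how much of the suffix `aabb` has currently been matched. A product state is a pair (one from each), accepting exactly when both do.
11 states suffice.
          a    b  
>  q0     q1   q2 
   q1     q3   q2 
   q2     q4   q2 
   q3     q3   q5 
   q4     q6   q7 
   q5     q4   q8 
   q6     q6   q9 
   q7     q4   q7 
 * q8     q4   q2 
   q9     q4  q10 
   q10    q4   q7 
(> = start, * = accepting)

start=q0; accept=q8; q0-a>q1; q0-b>q2; q1-a>q3; q1-b>q2; q2-a>q4; q2-b>q2; q3-a>q3; q3-b>q5; q4-a>q6; q4-b>q7; q5-a>q4; q5-b>q8; q6-a>q6; q6-b>q9; q7-a>q4; q7-b>q7; q8-a>q4; q8-b>q2; q9-a>q4; q9-b>q10; q10-a>q4; q10-b>q7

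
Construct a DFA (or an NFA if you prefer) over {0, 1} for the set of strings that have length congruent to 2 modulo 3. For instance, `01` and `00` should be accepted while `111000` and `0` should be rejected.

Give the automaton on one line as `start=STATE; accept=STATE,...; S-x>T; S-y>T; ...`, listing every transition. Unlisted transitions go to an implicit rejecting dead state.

Count input length modulo 3: every symbol advances one step around the cycle q0 → q1 → q2 → q0. Accept at q2.
With 3 states:
        0   1  
>  q0   q1  q1 
   q1   q2  q2 
 * q2   q0  q0 
(> = start, * = accepting)

start=q0; accept=q2; q0-0>q1; q0-1>q1; q1-0>q2; q1-1>q2; q2-0>q0; q2-1>q0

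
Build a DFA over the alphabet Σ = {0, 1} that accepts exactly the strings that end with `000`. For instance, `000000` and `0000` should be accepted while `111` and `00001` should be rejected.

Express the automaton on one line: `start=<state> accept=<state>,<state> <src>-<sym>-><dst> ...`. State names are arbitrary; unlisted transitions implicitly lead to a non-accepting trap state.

start=q0 accept=q3 q0-0->q1 q0-1->q0 q1-0->q2 q1-1->q0 q2-0->q3 q2-1->q0 q3-0->q3 q3-1->q0

Remember how much of `000` the current input suffix matches. State q0 means no match yet; q1 means the last symbol is `0`; q2 means the last 2 symbols are `00`; q3 means the last 3 symbols are `000`. Only q3 accepts. On a mismatch, fall back to the longest proper suffix that is still a prefix of `000`.
With 4 states:
        0   1  
>  q0   q1  q0 
   q1   q2  q0 
   q2   q3  q0 
 * q3   q3  q0 
(> = start, * = accepting)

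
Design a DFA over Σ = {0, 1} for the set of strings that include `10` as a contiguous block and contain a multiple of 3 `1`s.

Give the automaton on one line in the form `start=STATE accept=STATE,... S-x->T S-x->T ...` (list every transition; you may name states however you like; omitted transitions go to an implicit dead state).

Run two small machines in parallel and take their product. The first has 3 states tracking whether and how much of `10` has been seen; the second has 3 states tracking the count of `1`s modulo 3. A product state is a pair (one from each), accepting exactly when both do.
7 states suffice.
        0   1  
>  q0   q0  q1 
   q1   q2  q3 
   q2   q2  q4 
   q3   q4  q5 
   q4   q4  q6 
   q5   q6  q1 
 * q6   q6  q2 
(> = start, * = accepting)

start=q0 accept=q6 q0-0->q0 q0-1->q1 q1-0->q2 q1-1->q3 q2-0->q2 q2-1->q4 q3-0->q4 q3-1->q5 q4-0->q4 q4-1->q6 q5-0->q6 q5-1->q1 q6-0->q6 q6-1->q2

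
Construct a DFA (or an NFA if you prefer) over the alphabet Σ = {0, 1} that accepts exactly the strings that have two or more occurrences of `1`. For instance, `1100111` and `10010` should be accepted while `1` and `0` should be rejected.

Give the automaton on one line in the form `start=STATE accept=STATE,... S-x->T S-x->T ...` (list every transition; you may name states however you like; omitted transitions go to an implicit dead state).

Only the number of `1`s matters, and only up to 3. Make a chain A → B → C → D advanced by each `1` (with D absorbing); every other symbol self-loops. The accepting set is {C, D}.
       0  1 
>  A   A  B 
   B   B  C 
 * C   C  D 
 * D   D  D 
(> = start, * = accepting)

start=A accept=C,D A-0->A A-1->B B-0->B B-1->C C-0->C C-1->D D-0->D D-1->D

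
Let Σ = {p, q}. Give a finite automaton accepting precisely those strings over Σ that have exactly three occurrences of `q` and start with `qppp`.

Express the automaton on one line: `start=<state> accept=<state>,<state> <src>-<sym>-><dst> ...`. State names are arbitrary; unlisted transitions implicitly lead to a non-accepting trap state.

start=s0 accept=s11 s0-p->s1 s0-q->s2 s1-p->s1 s1-q->s3 s2-p->s4 s2-q->s5 s3-p->s3 s3-q->s5 s4-p->s6 s4-q->s5 s5-p->s5 s5-q->s7 s6-p->s8 s6-q->s5 s7-p->s7 s7-q->s9 s8-p->s8 s8-q->s10 s9-p->s9 s9-q->s9 s10-p->s10 s10-q->s11 s11-p->s11 s11-q->s12 s12-p->s12 s12-q->s12

Run two small machines in parallel and take their product. The first has 5 states tracking the count of `q`s, saturating at 4; the second has 6 states tracking whether the input so far still matches the prefix `qppp`. A product state is a pair (one from each), accepting exactly when both do.
13 states suffice.
          p    q  
>  s0     s1   s2 
   s1     s1   s3 
   s2     s4   s5 
   s3     s3   s5 
   s4     s6   s5 
   s5     s5   s7 
   s6     s8   s5 
   s7     s7   s9 
   s8     s8  s10 
   s9     s9   s9 
   s10   s10  s11 
 * s11   s11  s12 
   s12   s12  s12 
(> = start, * = accepting)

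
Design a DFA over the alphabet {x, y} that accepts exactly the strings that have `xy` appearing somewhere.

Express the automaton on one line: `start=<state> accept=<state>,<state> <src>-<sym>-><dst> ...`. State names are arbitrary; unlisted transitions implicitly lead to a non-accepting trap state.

start=q0 accept=q2 q0-x->q1 q0-y->q0 q1-x->q1 q1-y->q2 q2-x->q2 q2-y->q2

States q0..q1 record the length of the longest prefix of `xy` that matches the current input suffix. Reaching q2 means `xy` has been seen, and we stay there forever. Accept from q2.
        x   y  
>  q0   q1  q0 
   q1   q1  q2 
 * q2   q2  q2 
(> = start, * = accepting)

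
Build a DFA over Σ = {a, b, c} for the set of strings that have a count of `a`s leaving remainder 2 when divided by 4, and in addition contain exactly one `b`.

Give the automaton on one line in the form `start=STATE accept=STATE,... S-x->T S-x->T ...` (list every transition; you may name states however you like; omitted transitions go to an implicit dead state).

start=q0 accept=q7 q0-a->q1 q0-b->q2 q0-c->q0 q1-a->q3 q1-b->q4 q1-c->q1 q2-a->q4 q2-b->q5 q2-c->q2 q3-a->q6 q3-b->q7 q3-c->q3 q4-a->q7 q4-b->q8 q4-c->q4 q5-a->q8 q5-b->q5 q5-c->q5 q6-a->q0 q6-b->q9 q6-c->q6 q7-a->q9 q7-b->q10 q7-c->q7 q8-a->q10 q8-b->q8 q8-c->q8 q9-a->q2 q9-b->q11 q9-c->q9 q10-a->q11 q10-b->q10 q10-c->q10 q11-a->q5 q11-b->q11 q11-c->q11

Build one automaton per condition and run them in lockstep. One (4 states) tracks the count of `a`s modulo 4; the other (3 states) tracks the count of `b`s, saturating at 2. Each combined state is a pair, one component from each; accept when both components accept.
A 12-state machine:
          a    b    c  
>  q0     q1   q2   q0 
   q1     q3   q4   q1 
   q2     q4   q5   q2 
   q3     q6   q7   q3 
   q4     q7   q8   q4 
   q5     q8   q5   q5 
   q6     q0   q9   q6 
 * q7     q9  q10   q7 
   q8    q10   q8   q8 
   q9     q2  q11   q9 
   q10   q11  q10  q10 
   q11    q5  q11  q11 
(> = start, * = accepting)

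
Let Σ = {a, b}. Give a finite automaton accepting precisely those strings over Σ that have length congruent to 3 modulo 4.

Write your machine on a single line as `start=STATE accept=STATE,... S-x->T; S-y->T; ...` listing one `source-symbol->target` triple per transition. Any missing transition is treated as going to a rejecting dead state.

start=q0; accept=q3; q0-a->q1; q0-b->q1; q1-a->q2; q1-b->q2; q2-a->q3; q2-b->q3; q3-a->q0; q3-b->q0

Only the length mod 4 matters, so use a 4-cycle: from any state, every input symbol moves to the next state, wrapping q3 back to q0. Mark q3 accepting.
A 4-state machine:
        a   b  
>  q0   q1  q1 
   q1   q2  q2 
   q2   q3  q3 
 * q3   q0  q0 
(> = start, * = accepting)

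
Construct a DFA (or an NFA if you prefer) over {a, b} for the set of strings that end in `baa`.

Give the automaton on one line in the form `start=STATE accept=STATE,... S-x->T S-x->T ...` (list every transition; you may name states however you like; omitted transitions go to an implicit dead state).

start=q0 accept=q3 q0-a->q0 q0-b->q1 q1-a->q2 q1-b->q1 q2-a->q3 q2-b->q1 q3-a->q0 q3-b->q1

Remember how much of `baa` the current input suffix matches. State q0 means no match yet; q1 means the last symbol is `b`; q2 means the last 2 symbols are `ba`; q3 means the last 3 symbols are `baa`. Only q3 accepts. On a mismatch, fall back to the longest proper suffix that is still a prefix of `baa`.
4 states suffice.
        a   b  
>  q0   q0  q1 
   q1   q2  q1 
   q2   q3  q1 
 * q3   q0  q1 
(> = start, * = accepting)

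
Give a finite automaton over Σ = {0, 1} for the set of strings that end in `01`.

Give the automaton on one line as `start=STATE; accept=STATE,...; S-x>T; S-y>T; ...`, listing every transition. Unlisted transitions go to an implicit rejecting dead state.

start=s0; accept=s2; s0-0>s1; s0-1>s0; s1-0>s1; s1-1>s2; s2-0>s1; s2-1>s0

Let each state record the length of the longest suffix of the input read so far that is also a prefix of `01`. s1 means the last symbol is `0`; s2 means the last 2 symbols are `01`. Accept only at s2, where the string currently ends in `01`.
With 3 states:
        0   1  
>  s0   s1  s0 
   s1   s1  s2 
 * s2   s1  s0 
(> = start, * = accepting)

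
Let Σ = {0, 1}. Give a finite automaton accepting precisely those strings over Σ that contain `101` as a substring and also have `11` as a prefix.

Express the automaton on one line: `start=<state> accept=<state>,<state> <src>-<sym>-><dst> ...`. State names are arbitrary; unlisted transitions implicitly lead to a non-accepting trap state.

start=q0 accept=q6 q0-0->q1 q0-1->q2 q1-0->q1 q1-1->q1 q2-0->q1 q2-1->q3 q3-0->q4 q3-1->q3 q4-0->q5 q4-1->q6 q5-0->q5 q5-1->q3 q6-0->q6 q6-1->q6

Handle the two conditions separately and then intersect. One (4 states) tracks whether and how much of `101` has been seen; the other (4 states) tracks whether the input so far still matches the prefix `11`. Each combined state is a pair, one component from each; accept when both components accept. Minimizing collapses redundant product states.
With 7 states:
        0   1  
>  q0   q1  q2 
   q1   q1  q1 
   q2   q1  q3 
   q3   q4  q3 
   q4   q5  q6 
   q5   q5  q3 
 * q6   q6  q6 
(> = start, * = accepting)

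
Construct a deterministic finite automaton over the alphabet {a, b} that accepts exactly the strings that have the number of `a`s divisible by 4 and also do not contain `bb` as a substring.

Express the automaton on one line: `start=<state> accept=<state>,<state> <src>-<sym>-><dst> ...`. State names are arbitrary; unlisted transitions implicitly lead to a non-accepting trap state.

Build one automaton per condition and run them in lockstep. The first has 4 states tracking the count of `a`s modulo 4; the second has 3 states tracking partial matches of the forbidden pattern `bb`. A product state is a pair (one from each), accepting exactly when both do. Minimizing collapses redundant product states.
        a   b  
>* q0   q1  q2 
   q1   q3  q4 
 * q2   q1  q5 
   q3   q6  q7 
   q4   q3  q5 
   q5   q5  q5 
   q6   q0  q8 
   q7   q6  q5 
   q8   q0  q5 
(> = start, * = accepting)

start=q0 accept=q0,q2 q0-a->q1 q0-b->q2 q1-a->q3 q1-b->q4 q2-a->q1 q2-b->q5 q3-a->q6 q3-b->q7 q4-a->q3 q4-b->q5 q5-a->q5 q5-b->q5 q6-a->q0 q6-b->q8 q7-a->q6 q7-b->q5 q8-a->q0 q8-b->q5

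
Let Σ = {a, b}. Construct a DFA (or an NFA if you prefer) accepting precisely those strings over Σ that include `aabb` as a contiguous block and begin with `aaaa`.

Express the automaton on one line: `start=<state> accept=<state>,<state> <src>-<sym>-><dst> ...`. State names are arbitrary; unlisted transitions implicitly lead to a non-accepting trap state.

Build one automaton per condition and run them in lockstep. The first has 5 states tracking whether and how much of `aabb` has been seen; the second has 6 states tracking whether the input so far still matches the prefix `aaaa`. A product state is a pair (one from each), accepting exactly when both do. Equivalent product states are then merged.
10 states suffice.
        a   b  
>  S0   S1  S2 
   S1   S3  S2 
   S2   S2  S2 
   S3   S4  S2 
   S4   S5  S2 
   S5   S5  S6 
   S6   S7  S8 
   S7   S5  S9 
 * S8   S8  S8 
   S9   S7  S9 
(> = start, * = accepting)

start=S0 accept=S8 S0-a->S1 S0-b->S2 S1-a->S3 S1-b->S2 S2-a->S2 S2-b->S2 S3-a->S4 S3-b->S2 S4-a->S5 S4-b->S2 S5-a->S5 S5-b->S6 S6-a->S7 S6-b->S8 S7-a->S5 S7-b->S9 S8-a->S8 S8-b->S8 S9-a->S7 S9-b->S9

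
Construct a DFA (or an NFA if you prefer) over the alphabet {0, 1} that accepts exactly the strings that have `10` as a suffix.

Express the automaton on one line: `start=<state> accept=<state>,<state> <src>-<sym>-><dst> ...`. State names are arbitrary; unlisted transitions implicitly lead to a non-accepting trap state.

Let each state record the length of the longest suffix of the input read so far that is also a prefix of `10`. q1 means the last symbol is `1`; q2 means the last 2 symbols are `10`. Accept only at q2, where the string currently ends in `10`.
3 states suffice.
        0   1  
>  q0   q0  q1 
   q1   q2  q1 
 * q2   q0  q1 
(> = start, * = accepting)

start=q0 accept=q2 q0-0->q0 q0-1->q1 q1-0->q2 q1-1->q1 q2-0->q0 q2-1->q1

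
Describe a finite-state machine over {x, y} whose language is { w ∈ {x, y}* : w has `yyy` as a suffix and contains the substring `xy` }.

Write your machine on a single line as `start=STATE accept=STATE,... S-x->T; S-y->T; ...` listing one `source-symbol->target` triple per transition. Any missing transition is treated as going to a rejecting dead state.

Handle the two conditions separately and then intersect. The first has 4 states tracking how much of the suffix `yyy` has currently been matched; the second has 3 states tracking whether and how much of `xy` has been seen. A product state is a pair (one from each), accepting exactly when both do. After merging equivalent states the machine shrinks.
A 5-state machine:
        x   y  
>  q0   q1  q0 
   q1   q1  q2 
   q2   q1  q3 
   q3   q1  q4 
 * q4   q1  q4 
(> = start, * = accepting)

start=q0; accept=q4; q0-x->q1; q0-y->q0; q1-x->q1; q1-y->q2; q2-x->q1; q2-y->q3; q3-x->q1; q3-y->q4; q4-x->q1; q4-y->q4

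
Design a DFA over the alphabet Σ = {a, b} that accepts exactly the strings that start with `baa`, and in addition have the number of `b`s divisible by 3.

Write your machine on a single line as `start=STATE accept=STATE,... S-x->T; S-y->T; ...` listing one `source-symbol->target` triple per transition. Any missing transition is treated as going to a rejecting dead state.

Run two small machines in parallel and take their product. One (5 states) tracks whether the input so far still matches the prefix `baa`; the other (3 states) tracks the count of `b`s modulo 3. Each combined state is a pair, one component from each; accept when both components accept.
A 9-state machine:
        a   b  
>  q0   q1  q2 
   q1   q1  q3 
   q2   q4  q5 
   q3   q3  q5 
   q4   q6  q5 
   q5   q5  q1 
   q6   q6  q7 
   q7   q7  q8 
 * q8   q8  q6 
(> = start, * = accepting)

start=q0; accept=q8; q0-a->q1; q0-b->q2; q1-a->q1; q1-b->q3; q2-a->q4; q2-b->q5; q3-a->q3; q3-b->q5; q4-a->q6; q4-b->q5; q5-a->q5; q5-b->q1; q6-a->q6; q6-b->q7; q7-a->q7; q7-b->q8; q8-a->q8; q8-b->q6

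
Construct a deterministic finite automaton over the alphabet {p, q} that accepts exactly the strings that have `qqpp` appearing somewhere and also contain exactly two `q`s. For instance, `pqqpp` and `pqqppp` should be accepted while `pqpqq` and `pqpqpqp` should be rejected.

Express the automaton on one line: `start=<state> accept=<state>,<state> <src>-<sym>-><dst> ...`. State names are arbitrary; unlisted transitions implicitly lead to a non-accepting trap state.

start=s0 accept=s5 s0-p->s0 s0-q->s1 s1-p->s2 s1-q->s3 s2-p->s2 s2-q->s2 s3-p->s4 s3-q->s2 s4-p->s5 s4-q->s2 s5-p->s5 s5-q->s2

Handle the two conditions separately and then intersect. One (5 states) tracks whether and how much of `qqpp` has been seen; the other (4 states) tracks the count of `q`s, saturating at 3. Each combined state is a pair, one component from each; accept when both components accept. After merging equivalent states the machine shrinks.
6 states suffice.
        p   q  
>  s0   s0  s1 
   s1   s2  s3 
   s2   s2  s2 
   s3   s4  s2 
   s4   s5  s2 
 * s5   s5  s2 
(> = start, * = accepting)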